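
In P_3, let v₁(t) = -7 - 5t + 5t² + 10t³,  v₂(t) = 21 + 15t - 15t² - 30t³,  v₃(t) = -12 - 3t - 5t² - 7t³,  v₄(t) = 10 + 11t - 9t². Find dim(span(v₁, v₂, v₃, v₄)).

dim = 3

Use coordinates relative to {1, t, …, t³}.
Row-reduce the 4×4 matrix with these as rows.
The echelon form has 3 nonzero rows, so the rank is 3.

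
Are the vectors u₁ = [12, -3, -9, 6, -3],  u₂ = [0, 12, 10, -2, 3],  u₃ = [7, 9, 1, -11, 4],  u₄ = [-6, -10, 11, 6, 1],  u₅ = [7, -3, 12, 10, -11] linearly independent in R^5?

linearly independent

Place the vectors as rows of a 5×5 matrix and reduce to echelon form.
The reduction yields 5 nonzero rows, so the rank is 5.
Since rank = 5 (the number of vectors), the set is linearly independent.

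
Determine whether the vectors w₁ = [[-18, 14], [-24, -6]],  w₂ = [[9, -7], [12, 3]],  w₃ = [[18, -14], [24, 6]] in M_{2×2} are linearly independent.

Write each element as a coordinate vector in ℝ⁴ using {E₁₁, E₁₂, E₂₁, E₂₂}.
Row-reduce the matrix whose columns are w₁, w₂, w₃.
The reduction yields 1 nonzero row, so the rank is 1.
Since rank 1 < 3, the set is linearly dependent.
Indeed w₁ + 2w₂ = 0.

linearly dependent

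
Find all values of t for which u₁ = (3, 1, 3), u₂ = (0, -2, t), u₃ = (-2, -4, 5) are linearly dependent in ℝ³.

t = 21/5

Dependence holds iff the 3×3 matrix [u₁ u₂ u₃] is singular.
Cofactor expansion gives det = 10*t - 42.
Setting this to zero gives t = 21/5.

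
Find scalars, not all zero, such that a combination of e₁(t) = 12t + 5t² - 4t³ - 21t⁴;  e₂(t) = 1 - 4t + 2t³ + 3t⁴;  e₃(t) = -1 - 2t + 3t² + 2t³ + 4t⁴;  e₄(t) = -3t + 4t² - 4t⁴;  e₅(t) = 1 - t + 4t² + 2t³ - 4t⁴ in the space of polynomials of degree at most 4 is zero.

Pass to coordinate vectors relative to the basis {1, t, …, t⁴}.
Set up α₁e₁ + … + α₅e₅ = 0 and solve the homogeneous system.
A generator of the null space is (1, 3, 1, 0, -2).

e₁ + 3e₂ + e₃ - 2e₅ = 0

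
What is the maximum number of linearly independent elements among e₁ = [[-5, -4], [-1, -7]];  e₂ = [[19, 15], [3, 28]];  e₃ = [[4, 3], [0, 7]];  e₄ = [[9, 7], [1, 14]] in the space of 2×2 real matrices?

2

Represent each element by its coordinate vector in ℝ⁴.
Form the matrix with e₁, e₂, e₃, e₄ as columns and reduce.
The echelon form has 2 nonzero rows, so the rank is 2.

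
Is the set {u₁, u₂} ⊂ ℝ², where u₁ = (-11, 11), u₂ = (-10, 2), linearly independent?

Form the 2×2 matrix with these as columns; its determinant is 88.
A nonzero determinant means the columns are linearly independent.

linearly independent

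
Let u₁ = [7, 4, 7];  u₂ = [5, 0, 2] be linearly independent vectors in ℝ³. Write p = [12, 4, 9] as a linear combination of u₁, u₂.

p = u₁ + u₂

Since u₁, u₂ are independent, the coefficients expressing p are uniquely determined by a linear system.
Row-reducing the augmented matrix gives the unique coefficients (a₁, a₂) = (1, 1).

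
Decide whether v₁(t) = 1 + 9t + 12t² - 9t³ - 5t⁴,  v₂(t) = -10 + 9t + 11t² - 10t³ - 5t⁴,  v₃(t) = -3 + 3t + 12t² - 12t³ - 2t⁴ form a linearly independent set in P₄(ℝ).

linearly independent

Write each element as a coordinate vector in ℝ⁵ using {1, t, …, t⁴}.
Place the vectors as rows of a 3×5 matrix and reduce to echelon form.
The reduction yields 3 nonzero rows, so the rank is 3.
Since rank = 3 (the number of vectors), the set is linearly independent.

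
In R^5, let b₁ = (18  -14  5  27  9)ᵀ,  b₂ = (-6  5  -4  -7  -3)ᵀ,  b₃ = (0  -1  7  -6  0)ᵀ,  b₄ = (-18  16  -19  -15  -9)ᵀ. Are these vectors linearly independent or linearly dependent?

Place the vectors as rows of a 4×5 matrix and reduce to echelon form.
The reduction yields 2 nonzero rows, so the rank is 2.
Since rank 2 < 4, the set is linearly dependent.

linearly dependent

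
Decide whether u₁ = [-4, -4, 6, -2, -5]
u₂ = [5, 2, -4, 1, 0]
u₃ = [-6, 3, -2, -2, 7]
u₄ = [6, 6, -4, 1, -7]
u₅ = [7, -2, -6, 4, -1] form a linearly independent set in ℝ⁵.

linearly independent

The matrix [u₁|u₂|u₃|u₄|u₅] has determinant -2754.
A nonzero determinant means the columns are linearly independent.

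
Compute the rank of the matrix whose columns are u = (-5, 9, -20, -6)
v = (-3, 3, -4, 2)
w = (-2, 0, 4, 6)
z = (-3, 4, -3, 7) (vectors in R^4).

Put the 4×4 matrix [u|v|w|z] into echelon form.
There are 3 pivot columns, so rank = 3.

3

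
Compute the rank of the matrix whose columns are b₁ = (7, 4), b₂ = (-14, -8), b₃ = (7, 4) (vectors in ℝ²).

1

Put the 2×3 matrix [b₁|b₂|b₃] into echelon form.
Reduction leaves 1 leading entry, giving rank 1.
(With 3 elements in a 2-dimensional space the rank is at most 2.)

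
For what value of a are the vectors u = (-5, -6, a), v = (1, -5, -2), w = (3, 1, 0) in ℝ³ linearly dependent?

The set is linearly dependent precisely when det[u; v; w] = 0.
The determinant works out to 16*a + 26.
Setting this to zero gives a = -13/8.

a = -13/8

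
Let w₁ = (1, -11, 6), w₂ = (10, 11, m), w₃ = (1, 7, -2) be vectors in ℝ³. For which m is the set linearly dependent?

m = 56/9

Dependence holds iff the 3×3 matrix [w₁ w₂ w₃] is singular.
The determinant works out to 112 - 18*m.
Solving 112 - 18*m = 0 yields m = 56/9.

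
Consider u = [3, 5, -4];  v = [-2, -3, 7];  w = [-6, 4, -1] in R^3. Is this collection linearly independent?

linearly independent

The matrix [u|v|w] has determinant -191.
A nonzero determinant means the columns are linearly independent.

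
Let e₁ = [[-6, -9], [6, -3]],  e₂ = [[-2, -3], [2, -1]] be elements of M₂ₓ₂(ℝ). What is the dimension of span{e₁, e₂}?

1

Use coordinates relative to {E₁₁, E₁₂, E₂₁, E₂₂}.
Row-reduce the 2×4 matrix with these as rows.
Exactly 1 pivot survives; hence the rank is 1.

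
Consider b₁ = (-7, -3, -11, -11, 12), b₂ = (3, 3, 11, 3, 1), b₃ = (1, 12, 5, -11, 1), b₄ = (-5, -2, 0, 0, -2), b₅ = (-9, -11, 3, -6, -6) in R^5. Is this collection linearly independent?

The matrix [b₁|b₂|b₃|b₄|b₅] has determinant -143133.
A nonzero determinant means the columns are linearly independent.

linearly independent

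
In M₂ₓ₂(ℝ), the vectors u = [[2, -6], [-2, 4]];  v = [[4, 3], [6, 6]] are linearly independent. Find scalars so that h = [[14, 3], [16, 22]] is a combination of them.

h = u + 3v

Identify each element with its coordinate vector in ℝ⁴ via {E₁₁, E₁₂, E₂₁, E₂₂}.
Solve the system with u, v as columns and h as the right-hand side.
Row-reducing the augmented matrix gives the unique coefficients (c₁, c₂) = (1, 3).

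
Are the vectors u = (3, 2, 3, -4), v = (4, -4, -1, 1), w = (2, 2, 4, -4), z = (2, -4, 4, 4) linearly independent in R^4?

linearly independent

The matrix [u|v|w|z] has determinant -132.
A nonzero determinant means the columns are linearly independent.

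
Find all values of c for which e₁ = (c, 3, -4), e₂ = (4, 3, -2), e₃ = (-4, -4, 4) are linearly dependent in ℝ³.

Dependence holds iff the 3×3 matrix [e₁ e₂ e₃] is singular.
Cofactor expansion gives det = 4*c - 8.
Solving 4*c - 8 = 0 yields c = 2.

c = 2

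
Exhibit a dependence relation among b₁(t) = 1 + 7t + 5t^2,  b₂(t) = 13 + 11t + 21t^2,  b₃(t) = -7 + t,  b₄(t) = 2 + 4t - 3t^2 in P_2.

Take coordinates with respect to {1, t, t^2}.
Set up α₁b₁ + … + α₄b₄ = 0 and solve the homogeneous system.
A generator of the null space is (3, -1, -2, -2).

3b₁ - b₂ - 2b₃ - 2b₄ = 0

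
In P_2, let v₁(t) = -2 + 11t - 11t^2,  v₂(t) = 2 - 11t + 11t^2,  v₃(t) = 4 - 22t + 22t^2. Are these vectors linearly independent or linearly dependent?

linearly dependent

Write each element as a coordinate vector in ℝ³ using {1, t, t^2}.
The matrix [v₁|v₂|v₃] has determinant 0.
A zero determinant means the columns are linearly dependent.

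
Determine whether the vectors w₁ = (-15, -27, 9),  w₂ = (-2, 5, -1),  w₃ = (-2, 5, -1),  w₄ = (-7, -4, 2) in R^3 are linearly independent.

linearly dependent

There are 4 vectors in a 3-dimensional space, so they cannot be linearly independent.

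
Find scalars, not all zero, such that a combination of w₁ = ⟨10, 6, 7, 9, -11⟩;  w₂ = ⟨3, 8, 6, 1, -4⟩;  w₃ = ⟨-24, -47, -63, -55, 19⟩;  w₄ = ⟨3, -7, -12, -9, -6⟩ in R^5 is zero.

Set up α₁w₁ + … + α₄w₄ = 0 and solve the homogeneous system.
The free variable yields coefficients (3, 1, 1, -3) (any nonzero multiple also works).

3w₁ + w₂ + w₃ - 3w₄ = 0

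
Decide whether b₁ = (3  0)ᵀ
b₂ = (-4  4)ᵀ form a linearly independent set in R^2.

The matrix [b₁|b₂] has determinant 12.
A nonzero determinant means the columns are linearly independent.

linearly independent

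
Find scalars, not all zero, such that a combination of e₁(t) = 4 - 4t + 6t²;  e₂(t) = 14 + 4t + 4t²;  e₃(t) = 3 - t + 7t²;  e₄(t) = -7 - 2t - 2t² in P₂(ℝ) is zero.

e₂ + 2e₄ = 0

Pass to coordinate vectors relative to the basis {1, t, t²}.
Set up α₁e₁ + … + α₄e₄ = 0 and solve the homogeneous system.
The free variable yields coefficients (0, 1, 0, 2) (any nonzero multiple also works).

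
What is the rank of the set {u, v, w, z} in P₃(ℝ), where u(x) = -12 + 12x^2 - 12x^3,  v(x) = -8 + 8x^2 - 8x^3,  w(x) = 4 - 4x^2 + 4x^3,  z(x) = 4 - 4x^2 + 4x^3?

1

Pass to coordinate vectors with respect to the basis {1, x, …, x^3}.
Apply Gaussian elimination to the matrix whose rows are u, v, w, z.
There is 1 pivot column, so rank = 1.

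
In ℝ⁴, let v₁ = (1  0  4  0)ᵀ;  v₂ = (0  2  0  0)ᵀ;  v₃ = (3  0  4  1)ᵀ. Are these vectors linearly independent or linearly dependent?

linearly independent

Row-reduce the matrix whose columns are v₁, v₂, v₃.
The reduction yields 3 nonzero rows, so the rank is 3.
Since rank = 3 (the number of vectors), the set is linearly independent.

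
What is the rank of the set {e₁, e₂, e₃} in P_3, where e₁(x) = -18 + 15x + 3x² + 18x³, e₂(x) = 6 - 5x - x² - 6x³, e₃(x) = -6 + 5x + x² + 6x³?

Represent each element by its coordinate vector in ℝ⁴.
Row-reduce the 3×4 matrix with these as rows.
The echelon form has 1 nonzero row, so the rank is 1.

1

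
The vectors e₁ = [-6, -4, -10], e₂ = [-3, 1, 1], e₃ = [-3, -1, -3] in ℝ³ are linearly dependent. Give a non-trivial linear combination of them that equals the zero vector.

Set up α₁e₁ + … + α₃e₃ = 0 and solve the homogeneous system.
The free variable yields coefficients (1, 1, -3) (any nonzero multiple also works).

e₁ + e₂ - 3e₃ = 0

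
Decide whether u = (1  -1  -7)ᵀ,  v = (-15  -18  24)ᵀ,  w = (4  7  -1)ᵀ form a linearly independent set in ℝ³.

Row-reduce the matrix whose columns are u, v, w.
The reduction yields 2 nonzero rows, so the rank is 2.
Since rank 2 < 3, the set is linearly dependent.

linearly dependent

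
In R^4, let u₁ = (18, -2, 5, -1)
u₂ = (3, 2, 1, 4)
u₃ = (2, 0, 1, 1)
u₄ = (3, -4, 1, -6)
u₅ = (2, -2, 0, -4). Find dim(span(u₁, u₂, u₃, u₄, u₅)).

3

Form the matrix with u₁, u₂, u₃, u₄, u₅ as columns and reduce.
Reduction leaves 3 leading entries, giving rank 3.
(With 5 elements in a 4-dimensional space the rank is at most 4.)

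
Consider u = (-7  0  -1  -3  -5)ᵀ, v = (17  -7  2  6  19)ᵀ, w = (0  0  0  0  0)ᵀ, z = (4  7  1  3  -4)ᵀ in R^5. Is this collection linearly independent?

One of the vectors is the zero vector, so the set is linearly dependent.

linearly dependent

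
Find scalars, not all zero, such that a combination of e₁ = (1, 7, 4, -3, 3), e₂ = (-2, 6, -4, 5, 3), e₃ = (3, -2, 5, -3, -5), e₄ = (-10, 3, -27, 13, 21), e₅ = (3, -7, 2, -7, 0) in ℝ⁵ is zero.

Solve the homogeneous system with e₁, e₂, e₃, e₄, e₅ as columns by row-reducing the coefficient matrix.
One solution (up to scaling) is (1, -3, 3, 1, -2).

e₁ - 3e₂ + 3e₃ + e₄ - 2e₅ = 0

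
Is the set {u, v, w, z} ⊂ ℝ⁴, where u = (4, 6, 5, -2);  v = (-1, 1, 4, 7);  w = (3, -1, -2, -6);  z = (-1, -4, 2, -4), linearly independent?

linearly independent

Row-reduce the matrix whose columns are u, v, w, z.
The reduction yields 4 nonzero rows, so the rank is 4.
Since rank = 4 (the number of vectors), the set is linearly independent.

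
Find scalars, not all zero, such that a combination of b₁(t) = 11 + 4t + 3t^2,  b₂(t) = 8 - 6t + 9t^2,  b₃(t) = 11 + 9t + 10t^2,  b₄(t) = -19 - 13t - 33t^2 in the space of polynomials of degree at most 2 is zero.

Take coordinates with respect to {1, t, t^2}.
Write the vectors as columns of a matrix and find a nonzero vector in its null space.
One solution (up to scaling) is (2, -1, -3, -1).

2b₁ - b₂ - 3b₃ - b₄ = 0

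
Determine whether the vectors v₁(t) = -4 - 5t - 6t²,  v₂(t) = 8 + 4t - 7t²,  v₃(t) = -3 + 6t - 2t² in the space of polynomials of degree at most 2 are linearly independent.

linearly independent

Take coordinates with respect to the standard basis {1, t, t²}.
Row-reduce the matrix whose columns are v₁, v₂, v₃.
The reduction yields 3 nonzero rows, so the rank is 3.
Since rank = 3 (the number of vectors), the set is linearly independent.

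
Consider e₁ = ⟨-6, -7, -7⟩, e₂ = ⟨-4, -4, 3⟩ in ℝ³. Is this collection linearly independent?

linearly independent

Row-reduce the matrix whose columns are e₁, e₂.
The reduction yields 2 nonzero rows, so the rank is 2.
Since rank = 2 (the number of vectors), the set is linearly independent.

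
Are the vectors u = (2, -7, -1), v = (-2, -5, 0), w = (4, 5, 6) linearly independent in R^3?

linearly independent

The matrix [u|v|w] has determinant -154.
A nonzero determinant means the columns are linearly independent.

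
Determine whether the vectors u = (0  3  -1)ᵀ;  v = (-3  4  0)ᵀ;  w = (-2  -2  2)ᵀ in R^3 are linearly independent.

The matrix [u|v|w] has determinant 4.
A nonzero determinant means the columns are linearly independent.

linearly independent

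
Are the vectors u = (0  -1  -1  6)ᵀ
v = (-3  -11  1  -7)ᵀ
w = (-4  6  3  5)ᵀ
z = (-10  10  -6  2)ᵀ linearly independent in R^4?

Form the 4×4 matrix with these as columns; its determinant is -5836.
A nonzero determinant means the columns are linearly independent.

linearly independent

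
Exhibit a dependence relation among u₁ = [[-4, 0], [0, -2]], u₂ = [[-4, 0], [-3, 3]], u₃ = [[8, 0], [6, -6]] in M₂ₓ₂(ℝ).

Take coordinates with respect to {E₁₁, E₁₂, E₂₁, E₂₂}.
Row-reduce the matrix with u₁, u₂, u₃ as columns; the null space gives the coefficients.
The free variable yields coefficients (0, 2, 1) (any nonzero multiple also works).

2u₂ + u₃ = 0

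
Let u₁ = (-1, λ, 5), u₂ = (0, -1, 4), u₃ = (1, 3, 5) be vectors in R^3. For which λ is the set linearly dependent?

λ = -11/2

Dependence holds iff the 3×3 matrix [u₁ u₂ u₃] is singular.
Expanding, det = 4*λ + 22.
This vanishes exactly when λ = -11/2.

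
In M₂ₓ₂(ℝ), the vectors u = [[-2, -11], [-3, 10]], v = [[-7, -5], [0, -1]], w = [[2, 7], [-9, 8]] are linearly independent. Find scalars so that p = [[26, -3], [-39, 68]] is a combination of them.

Take coordinate vectors relative to {E₁₁, E₁₂, E₂₁, E₂₂}.
Solve the system with u, v, w as columns and p as the right-hand side.
Row-reducing the augmented matrix gives the unique coefficients (c₁, c₂, c₃) = (4, -4, 3).

p = 4u - 4v + 3w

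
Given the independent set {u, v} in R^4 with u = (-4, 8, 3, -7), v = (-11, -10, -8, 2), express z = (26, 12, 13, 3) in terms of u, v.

z = -u - 2v

Solve the system with u, v as columns and z as the right-hand side.
Row-reducing the augmented matrix gives the unique coefficients (α₁, α₂) = (-1, -2).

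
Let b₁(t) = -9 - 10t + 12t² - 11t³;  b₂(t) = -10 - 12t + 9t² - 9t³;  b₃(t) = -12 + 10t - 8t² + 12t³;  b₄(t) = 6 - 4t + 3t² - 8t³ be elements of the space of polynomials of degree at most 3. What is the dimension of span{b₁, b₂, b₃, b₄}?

Represent each element by its coordinate vector in ℝ⁴.
Apply Gaussian elimination to the matrix whose rows are b₁, b₂, b₃, b₄.
Reduction leaves 4 leading entries, giving rank 4.

4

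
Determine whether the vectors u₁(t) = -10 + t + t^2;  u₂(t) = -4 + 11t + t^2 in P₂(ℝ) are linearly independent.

linearly independent

Write each element as a coordinate vector in ℝ³ using {1, t, t^2}.
Place the vectors as rows of a 2×3 matrix and reduce to echelon form.
The reduction yields 2 nonzero rows, so the rank is 2.
Since rank = 2 (the number of vectors), the set is linearly independent.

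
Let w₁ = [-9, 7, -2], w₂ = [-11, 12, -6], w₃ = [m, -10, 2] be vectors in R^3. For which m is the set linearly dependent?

Dependence holds iff the 3×3 matrix [w₁ w₂ w₃] is singular.
Cofactor expansion gives det = 258 - 18*m.
Solving 258 - 18*m = 0 yields m = 43/3.

m = 43/3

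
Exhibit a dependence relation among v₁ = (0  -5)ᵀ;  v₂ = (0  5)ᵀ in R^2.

v₁ + v₂ = 0

Row-reduce the matrix with v₁, v₂ as columns; the null space gives the coefficients.
The free variable yields coefficients (1, 1) (any nonzero multiple also works).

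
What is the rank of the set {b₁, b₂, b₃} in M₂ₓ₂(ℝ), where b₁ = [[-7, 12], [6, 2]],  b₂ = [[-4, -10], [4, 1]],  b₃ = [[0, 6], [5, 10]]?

Use coordinates relative to {E₁₁, E₁₂, E₂₁, E₂₂}.
Apply Gaussian elimination to the matrix whose rows are b₁, b₂, b₃.
The echelon form has 3 nonzero rows, so the rank is 3.

3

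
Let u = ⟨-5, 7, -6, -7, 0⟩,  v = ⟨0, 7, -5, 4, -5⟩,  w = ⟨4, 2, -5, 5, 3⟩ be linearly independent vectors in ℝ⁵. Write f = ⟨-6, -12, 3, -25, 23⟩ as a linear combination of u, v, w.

f = 2u - 4v + w

Since u, v, w are independent, the coefficients expressing f are uniquely determined by a linear system.
The system has the unique solution (α₁, α₂, α₃) = (2, -4, 1).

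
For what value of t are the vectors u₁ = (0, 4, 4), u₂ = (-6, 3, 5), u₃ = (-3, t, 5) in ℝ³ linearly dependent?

Dependence holds iff the 3×3 matrix [u₁ u₂ u₃] is singular.
Expanding, det = 96 - 24*t.
This vanishes exactly when t = 4.

t = 4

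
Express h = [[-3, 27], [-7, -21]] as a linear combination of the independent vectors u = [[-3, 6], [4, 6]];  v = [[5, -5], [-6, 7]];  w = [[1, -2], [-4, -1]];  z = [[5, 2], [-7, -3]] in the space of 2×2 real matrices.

Take coordinate vectors relative to {E₁₁, E₁₂, E₂₁, E₂₂}.
Since u, v, w, z are independent, the coefficients expressing h are uniquely determined by a linear system.
Row-reducing the augmented matrix gives the unique coefficients (a₁, …, a₄) = (2, -3, 3, 3).

h = 2u - 3v + 3w + 3z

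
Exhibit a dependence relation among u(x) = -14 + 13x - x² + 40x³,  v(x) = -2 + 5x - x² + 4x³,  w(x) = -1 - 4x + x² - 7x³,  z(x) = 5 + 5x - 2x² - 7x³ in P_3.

u - 3v + 2w + 2z = 0

Take coordinates with respect to {1, x, …, x³}.
Write the vectors as columns of a matrix and find a nonzero vector in its null space.
A generator of the null space is (1, -3, 2, 2).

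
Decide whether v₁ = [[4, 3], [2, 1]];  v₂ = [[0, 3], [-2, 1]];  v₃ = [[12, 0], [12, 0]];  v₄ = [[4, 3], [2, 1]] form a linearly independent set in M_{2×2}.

Write each element as a coordinate vector in ℝ⁴ using {E₁₁, E₁₂, E₂₁, E₂₂}.
Two of the vectors are equal, giving an immediate dependence.

linearly dependent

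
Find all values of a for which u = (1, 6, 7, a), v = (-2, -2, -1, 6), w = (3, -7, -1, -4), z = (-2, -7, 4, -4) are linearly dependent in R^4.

Place the vectors as rows of a 4×4 matrix; dependence ⇔ determinant zero.
Expanding, det = -125*a - 2000.
Solving -125*a - 2000 = 0 yields a = -16.

a = -16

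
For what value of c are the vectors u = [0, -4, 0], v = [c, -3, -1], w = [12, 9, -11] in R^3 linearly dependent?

Place the vectors as rows of a 3×3 matrix; dependence ⇔ determinant zero.
The determinant works out to 48 - 44*c.
Solving 48 - 44*c = 0 yields c = 12/11.

c = 12/11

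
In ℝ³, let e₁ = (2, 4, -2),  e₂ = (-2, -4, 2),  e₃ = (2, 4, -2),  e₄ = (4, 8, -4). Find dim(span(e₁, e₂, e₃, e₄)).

dim = 1

Apply Gaussian elimination to the matrix whose rows are e₁, e₂, e₃, e₄.
Reduction leaves 1 leading entry, giving rank 1.
(With 4 elements in a 3-dimensional space the rank is at most 3.)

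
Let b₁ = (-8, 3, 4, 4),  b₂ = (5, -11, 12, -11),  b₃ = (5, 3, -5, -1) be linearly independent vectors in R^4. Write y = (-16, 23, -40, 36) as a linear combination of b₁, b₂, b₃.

y = -3b₁ - 4b₂ - 4b₃

Solve the system with b₁, b₂, b₃ as columns and y as the right-hand side.
The system has the unique solution (α₁, α₂, α₃) = (-3, -4, -4).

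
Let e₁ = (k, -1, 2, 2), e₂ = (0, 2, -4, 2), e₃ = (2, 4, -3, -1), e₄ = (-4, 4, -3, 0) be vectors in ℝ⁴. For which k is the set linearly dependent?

k = -18

Dependence holds iff the 4×4 matrix [e₁ e₂ e₃ e₄] is singular.
The determinant works out to 10*k + 180.
This vanishes exactly when k = -18.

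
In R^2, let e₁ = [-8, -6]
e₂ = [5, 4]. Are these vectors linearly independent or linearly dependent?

linearly independent

The matrix [e₁|e₂] has determinant -2.
A nonzero determinant means the columns are linearly independent.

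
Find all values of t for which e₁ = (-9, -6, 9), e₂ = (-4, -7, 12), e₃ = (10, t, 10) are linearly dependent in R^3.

t = -25/6

The set is linearly dependent precisely when det[e₁; e₂; e₃] = 0.
Expanding, det = 72*t + 300.
Solving 72*t + 300 = 0 yields t = -25/6.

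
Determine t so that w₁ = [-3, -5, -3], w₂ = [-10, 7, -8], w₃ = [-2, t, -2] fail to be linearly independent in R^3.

The set is linearly dependent precisely when det[w₁; w₂; w₃] = 0.
Cofactor expansion gives det = 6*t + 20.
Setting this to zero gives t = -10/3.

t = -10/3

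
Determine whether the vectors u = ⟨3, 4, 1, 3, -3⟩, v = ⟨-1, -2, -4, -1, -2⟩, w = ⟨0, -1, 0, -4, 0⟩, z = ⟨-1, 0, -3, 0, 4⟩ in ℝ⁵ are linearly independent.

Row-reduce the matrix whose columns are u, v, w, z.
The reduction yields 4 nonzero rows, so the rank is 4.
Since rank = 4 (the number of vectors), the set is linearly independent.

linearly independent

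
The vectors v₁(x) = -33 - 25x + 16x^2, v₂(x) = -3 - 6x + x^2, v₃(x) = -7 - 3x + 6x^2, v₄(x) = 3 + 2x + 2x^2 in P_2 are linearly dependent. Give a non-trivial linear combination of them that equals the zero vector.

v₁ - 2v₂ - 3v₃ + 2v₄ = 0

Take coordinates with respect to {1, x, x^2}.
Solve the homogeneous system with v₁, v₂, v₃, v₄ as columns by row-reducing the coefficient matrix.
A generator of the null space is (1, -2, -3, 2).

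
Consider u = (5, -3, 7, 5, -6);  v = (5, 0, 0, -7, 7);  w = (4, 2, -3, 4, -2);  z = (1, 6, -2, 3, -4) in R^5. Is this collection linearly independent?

linearly independent

Place the vectors as rows of a 4×5 matrix and reduce to echelon form.
The reduction yields 4 nonzero rows, so the rank is 4.
Since rank = 4 (the number of vectors), the set is linearly independent.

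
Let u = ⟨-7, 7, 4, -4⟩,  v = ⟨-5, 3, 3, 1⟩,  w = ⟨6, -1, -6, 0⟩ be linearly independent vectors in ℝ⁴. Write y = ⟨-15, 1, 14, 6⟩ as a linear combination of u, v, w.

y = -u + 2v - 2w

Solve the system with u, v, w as columns and y as the right-hand side.
The system has the unique solution (α₁, α₂, α₃) = (-1, 2, -2).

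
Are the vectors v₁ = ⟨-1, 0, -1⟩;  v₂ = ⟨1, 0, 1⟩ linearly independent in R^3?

Place the vectors as rows of a 2×3 matrix and reduce to echelon form.
The reduction yields 1 nonzero row, so the rank is 1.
Since rank 1 < 2, the set is linearly dependent.

linearly dependent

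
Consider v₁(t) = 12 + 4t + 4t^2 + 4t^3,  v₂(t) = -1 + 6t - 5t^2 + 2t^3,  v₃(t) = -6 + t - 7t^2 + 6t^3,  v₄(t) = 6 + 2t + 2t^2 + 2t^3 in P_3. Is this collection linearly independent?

Take coordinates with respect to the standard basis {1, t, …, t^3}.
One vector is a scalar multiple of another, so the set is dependent.

linearly dependent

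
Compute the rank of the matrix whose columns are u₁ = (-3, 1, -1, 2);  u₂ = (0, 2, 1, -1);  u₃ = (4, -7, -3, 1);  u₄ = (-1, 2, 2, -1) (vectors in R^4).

Row-reduce the 4×4 matrix with these as rows.
There are 3 pivot columns, so rank = 3.

rank 3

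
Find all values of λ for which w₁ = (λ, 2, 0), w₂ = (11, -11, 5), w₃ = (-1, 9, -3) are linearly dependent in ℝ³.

The vectors are dependent exactly when the determinant of the matrix with rows w₁, w₂, w₃ vanishes.
The determinant works out to 56 - 12*λ.
Solving 56 - 12*λ = 0 yields λ = 14/3.

λ = 14/3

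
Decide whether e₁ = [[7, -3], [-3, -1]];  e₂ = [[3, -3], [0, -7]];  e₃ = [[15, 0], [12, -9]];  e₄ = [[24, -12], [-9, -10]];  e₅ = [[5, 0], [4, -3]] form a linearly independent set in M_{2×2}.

linearly dependent

Write each element as a coordinate vector in ℝ⁴ using {E₁₁, E₁₂, E₂₁, E₂₂}.
There are 5 vectors in a 4-dimensional space, so they cannot be linearly independent.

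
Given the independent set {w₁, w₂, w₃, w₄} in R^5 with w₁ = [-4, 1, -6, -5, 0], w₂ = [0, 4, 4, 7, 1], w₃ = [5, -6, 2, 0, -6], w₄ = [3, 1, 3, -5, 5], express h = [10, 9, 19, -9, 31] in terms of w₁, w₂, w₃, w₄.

Solve the system with w₁, w₂, w₃, w₄ as columns and h as the right-hand side.
Back-substitution yields (c₁, …, c₄) = (-4, -2, -3, 3).

h = -4w₁ - 2w₂ - 3w₃ + 3w₄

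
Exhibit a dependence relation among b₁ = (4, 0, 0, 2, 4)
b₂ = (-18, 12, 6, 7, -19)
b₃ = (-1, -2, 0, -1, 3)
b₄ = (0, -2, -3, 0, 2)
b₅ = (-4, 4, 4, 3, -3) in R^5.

2b₁ + b₂ + 2b₃ - 2b₄ - 3b₅ = 0

Set up α₁b₁ + … + α₅b₅ = 0 and solve the homogeneous system.
The free variable yields coefficients (2, 1, 2, -2, -3) (any nonzero multiple also works).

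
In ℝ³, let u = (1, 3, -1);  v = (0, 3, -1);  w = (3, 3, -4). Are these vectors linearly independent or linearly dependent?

linearly independent

Row-reduce the matrix whose columns are u, v, w.
The reduction yields 3 nonzero rows, so the rank is 3.
Since rank = 3 (the number of vectors), the set is linearly independent.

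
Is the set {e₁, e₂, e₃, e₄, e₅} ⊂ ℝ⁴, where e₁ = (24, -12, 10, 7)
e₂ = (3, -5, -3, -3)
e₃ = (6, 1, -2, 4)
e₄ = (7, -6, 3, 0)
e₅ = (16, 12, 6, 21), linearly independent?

There are 5 vectors in a 4-dimensional space, so they cannot be linearly independent.

linearly dependent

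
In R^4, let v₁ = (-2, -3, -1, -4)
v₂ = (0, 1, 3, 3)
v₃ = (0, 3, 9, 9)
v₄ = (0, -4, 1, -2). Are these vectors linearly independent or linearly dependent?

The matrix [v₁|v₂|v₃|v₄] has determinant 0.
A zero determinant means the columns are linearly dependent.

linearly dependent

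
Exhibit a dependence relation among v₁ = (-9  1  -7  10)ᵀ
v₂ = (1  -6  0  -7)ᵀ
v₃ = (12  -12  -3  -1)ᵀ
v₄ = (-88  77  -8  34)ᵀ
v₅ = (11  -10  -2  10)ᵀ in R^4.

Row-reduce the matrix with v₁, v₂, v₃, v₄, v₅ as columns; the null space gives the coefficients.
A generator of the null space is (3, -3, -3, -1, -2).

3v₁ - 3v₂ - 3v₃ - v₄ - 2v₅ = 0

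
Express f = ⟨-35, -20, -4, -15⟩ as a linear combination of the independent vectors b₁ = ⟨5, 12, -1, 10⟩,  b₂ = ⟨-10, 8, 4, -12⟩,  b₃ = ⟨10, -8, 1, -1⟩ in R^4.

Since b₁, b₂, b₃ are independent, the coefficients expressing f are uniquely determined by a linear system.
Row-reducing the augmented matrix gives the unique coefficients (α₁, α₂, α₃) = (-3, -1, -3).

f = -3b₁ - b₂ - 3b₃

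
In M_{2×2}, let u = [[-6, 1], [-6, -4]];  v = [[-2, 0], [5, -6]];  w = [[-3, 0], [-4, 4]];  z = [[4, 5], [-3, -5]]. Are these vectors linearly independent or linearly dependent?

linearly independent

Write each element as a coordinate vector in ℝ⁴ using {E₁₁, E₁₂, E₂₁, E₂₂}.
The matrix [u|v|w|z] has determinant -911.
A nonzero determinant means the columns are linearly independent.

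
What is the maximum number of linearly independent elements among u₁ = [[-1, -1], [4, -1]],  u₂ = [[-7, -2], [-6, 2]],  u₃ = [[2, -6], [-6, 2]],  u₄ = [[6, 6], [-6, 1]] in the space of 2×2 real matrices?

4

Use coordinates relative to {E₁₁, E₁₂, E₂₁, E₂₂}.
Row-reduce the 4×4 matrix with these as rows.
Reduction leaves 4 leading entries, giving rank 4.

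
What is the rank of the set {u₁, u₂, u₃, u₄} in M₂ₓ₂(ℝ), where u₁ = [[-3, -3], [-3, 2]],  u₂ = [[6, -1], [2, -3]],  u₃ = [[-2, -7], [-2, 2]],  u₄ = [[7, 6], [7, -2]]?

4

Represent each element by its coordinate vector in ℝ⁴.
Put the 4×4 matrix [u₁|u₂|u₃|u₄] into echelon form.
Reduction leaves 4 leading entries, giving rank 4.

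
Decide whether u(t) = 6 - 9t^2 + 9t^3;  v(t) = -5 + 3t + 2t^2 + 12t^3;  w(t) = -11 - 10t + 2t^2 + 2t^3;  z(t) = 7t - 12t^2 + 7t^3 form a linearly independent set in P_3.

Write each element as a coordinate vector in ℝ⁴ using {1, t, …, t^3}.
Form the 4×4 matrix with these as columns; its determinant is 21501.
A nonzero determinant means the columns are linearly independent.

linearly independent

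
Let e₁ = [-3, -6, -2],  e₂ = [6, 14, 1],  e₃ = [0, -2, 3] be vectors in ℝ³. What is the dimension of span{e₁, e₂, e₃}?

2

Row-reduce the 3×3 matrix with these as rows.
Exactly 2 pivots survive; hence the rank is 2.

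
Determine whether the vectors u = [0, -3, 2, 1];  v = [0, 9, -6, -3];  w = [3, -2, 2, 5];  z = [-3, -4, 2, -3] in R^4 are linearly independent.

One vector is a scalar multiple of another, so the set is dependent.

linearly dependent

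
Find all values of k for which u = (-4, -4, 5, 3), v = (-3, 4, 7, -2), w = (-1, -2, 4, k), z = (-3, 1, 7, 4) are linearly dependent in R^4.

The set is linearly dependent precisely when det[u; v; w; z] = 0.
The determinant works out to 39*k - 429.
This vanishes exactly when k = 11.

k = 11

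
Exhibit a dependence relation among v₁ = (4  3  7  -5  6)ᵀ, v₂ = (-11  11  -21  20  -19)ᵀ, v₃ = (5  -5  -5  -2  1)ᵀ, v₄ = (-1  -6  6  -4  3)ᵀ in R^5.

Write the vectors as columns of a matrix and find a nonzero vector in its null space.
The free variable yields coefficients (2, 1, 1, 2) (any nonzero multiple also works).

2v₁ + v₂ + v₃ + 2v₄ = 0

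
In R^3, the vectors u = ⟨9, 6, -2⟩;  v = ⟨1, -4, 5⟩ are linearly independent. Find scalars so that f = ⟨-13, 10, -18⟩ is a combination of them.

f = -u - 4v

Set up the augmented matrix [u | v | f] and row-reduce.
Back-substitution yields (α₁, α₂) = (-1, -4).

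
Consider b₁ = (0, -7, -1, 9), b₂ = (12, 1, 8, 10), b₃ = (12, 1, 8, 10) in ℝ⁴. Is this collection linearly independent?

Row-reduce the matrix whose columns are b₁, b₂, b₃.
The reduction yields 2 nonzero rows, so the rank is 2.
Since rank 2 < 3, the set is linearly dependent.

linearly dependent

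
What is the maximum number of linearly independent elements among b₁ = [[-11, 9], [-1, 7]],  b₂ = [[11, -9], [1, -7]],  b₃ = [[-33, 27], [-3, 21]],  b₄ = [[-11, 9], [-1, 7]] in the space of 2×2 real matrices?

Pass to coordinate vectors with respect to the basis {E₁₁, E₁₂, E₂₁, E₂₂}.
Put the 4×4 matrix [b₁|b₂|b₃|b₄] into echelon form.
Reduction leaves 1 leading entry, giving rank 1.

1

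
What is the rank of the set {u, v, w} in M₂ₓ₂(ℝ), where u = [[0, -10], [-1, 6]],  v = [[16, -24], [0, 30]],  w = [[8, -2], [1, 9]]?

Represent each element by its coordinate vector in ℝ⁴.
Form the matrix with u, v, w as columns and reduce.
Exactly 2 pivots survive; hence the rank is 2.

rank 2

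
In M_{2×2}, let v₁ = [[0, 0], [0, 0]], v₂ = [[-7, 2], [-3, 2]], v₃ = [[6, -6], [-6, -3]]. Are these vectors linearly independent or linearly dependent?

linearly dependent

Write each element as a coordinate vector in ℝ⁴ using {E₁₁, E₁₂, E₂₁, E₂₂}.
One of the vectors is the zero vector, so the set is linearly dependent.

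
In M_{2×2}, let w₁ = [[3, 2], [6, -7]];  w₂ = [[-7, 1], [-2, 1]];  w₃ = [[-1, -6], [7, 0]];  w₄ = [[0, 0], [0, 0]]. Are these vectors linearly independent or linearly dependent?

Write each element as a coordinate vector in ℝ⁴ using {E₁₁, E₁₂, E₂₁, E₂₂}.
One of the vectors is the zero vector, so the set is linearly dependent.

linearly dependent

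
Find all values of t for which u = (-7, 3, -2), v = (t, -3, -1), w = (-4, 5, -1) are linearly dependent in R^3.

t = -20/7

The set is linearly dependent precisely when det[u; v; w] = 0.
Cofactor expansion gives det = -7*t - 20.
Solving -7*t - 20 = 0 yields t = -20/7.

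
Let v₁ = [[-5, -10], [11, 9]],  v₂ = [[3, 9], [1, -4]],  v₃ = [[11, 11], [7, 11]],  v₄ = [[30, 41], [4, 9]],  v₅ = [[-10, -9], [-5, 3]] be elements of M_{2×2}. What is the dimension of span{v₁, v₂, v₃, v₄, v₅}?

4

Pass to coordinate vectors with respect to the basis {E₁₁, E₁₂, E₂₁, E₂₂}.
Row-reduce the 5×4 matrix with these as rows.
Exactly 4 pivots survive; hence the rank is 4.
(With 5 elements in a 4-dimensional space the rank is at most 4.)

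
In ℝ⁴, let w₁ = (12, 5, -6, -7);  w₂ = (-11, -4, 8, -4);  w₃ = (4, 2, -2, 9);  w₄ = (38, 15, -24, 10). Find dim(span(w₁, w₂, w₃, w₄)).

Form the matrix with w₁, w₂, w₃, w₄ as columns and reduce.
Reduction leaves 3 leading entries, giving rank 3.

3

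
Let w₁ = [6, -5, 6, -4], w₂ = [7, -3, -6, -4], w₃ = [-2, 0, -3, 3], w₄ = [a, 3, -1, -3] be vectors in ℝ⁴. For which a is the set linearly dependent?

a = 7/12

Dependence holds iff the 4×4 matrix [w₁ w₂ w₃ w₄] is singular.
The determinant works out to 98 - 168*a.
Setting this to zero gives a = 7/12.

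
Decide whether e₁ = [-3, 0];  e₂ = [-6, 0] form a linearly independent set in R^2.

linearly dependent

One vector is a scalar multiple of another, so the set is dependent.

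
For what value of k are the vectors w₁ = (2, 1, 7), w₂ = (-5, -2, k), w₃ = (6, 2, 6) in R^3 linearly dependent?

k = -10

The vectors are dependent exactly when the determinant of the matrix with rows w₁, w₂, w₃ vanishes.
Expanding, det = 2*k + 20.
Setting this to zero gives k = -10.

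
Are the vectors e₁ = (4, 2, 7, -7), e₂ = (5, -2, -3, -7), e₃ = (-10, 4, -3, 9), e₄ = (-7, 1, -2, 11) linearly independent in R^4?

linearly independent

The matrix [e₁|e₂|e₃|e₄] has determinant 216.
A nonzero determinant means the columns are linearly independent.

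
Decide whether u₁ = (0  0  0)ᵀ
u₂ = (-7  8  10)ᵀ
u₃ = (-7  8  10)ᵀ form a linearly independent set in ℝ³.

One of the vectors is the zero vector, so the set is linearly dependent.

linearly dependent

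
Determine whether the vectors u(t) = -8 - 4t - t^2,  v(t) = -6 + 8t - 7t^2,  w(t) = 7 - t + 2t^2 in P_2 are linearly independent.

linearly independent

Take coordinates with respect to the standard basis {1, t, t^2}.
Place the vectors as rows of a 3×3 matrix and reduce to echelon form.
The reduction yields 3 nonzero rows, so the rank is 3.
Since rank = 3 (the number of vectors), the set is linearly independent.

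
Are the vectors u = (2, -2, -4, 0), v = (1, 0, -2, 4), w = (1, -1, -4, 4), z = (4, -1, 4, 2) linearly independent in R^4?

Row-reduce the matrix whose columns are u, v, w, z.
The reduction yields 4 nonzero rows, so the rank is 4.
Since rank = 4 (the number of vectors), the set is linearly independent.

linearly independent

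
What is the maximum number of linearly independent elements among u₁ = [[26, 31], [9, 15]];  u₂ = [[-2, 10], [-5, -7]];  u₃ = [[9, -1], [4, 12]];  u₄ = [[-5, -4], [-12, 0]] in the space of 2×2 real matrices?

Use coordinates relative to {E₁₁, E₁₂, E₂₁, E₂₂}.
Put the 4×4 matrix [u₁|u₂|u₃|u₄] into echelon form.
There are 3 pivot columns, so rank = 3.

3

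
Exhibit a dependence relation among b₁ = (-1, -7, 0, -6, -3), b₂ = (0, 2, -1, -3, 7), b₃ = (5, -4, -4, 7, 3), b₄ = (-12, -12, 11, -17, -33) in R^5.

2b₁ - 3b₂ - 2b₃ - b₄ = 0

Row-reduce the matrix with b₁, b₂, b₃, b₄ as columns; the null space gives the coefficients.
A generator of the null space is (2, -3, -2, -1).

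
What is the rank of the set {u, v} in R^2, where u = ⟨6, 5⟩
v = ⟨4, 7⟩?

2

Apply Gaussian elimination to the matrix whose rows are u, v.
Reduction leaves 2 leading entries, giving rank 2.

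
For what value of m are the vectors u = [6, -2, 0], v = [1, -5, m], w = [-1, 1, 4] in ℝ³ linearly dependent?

Place the vectors as rows of a 3×3 matrix; dependence ⇔ determinant zero.
Expanding, det = -4*m - 112.
Solving -4*m - 112 = 0 yields m = -28.

m = -28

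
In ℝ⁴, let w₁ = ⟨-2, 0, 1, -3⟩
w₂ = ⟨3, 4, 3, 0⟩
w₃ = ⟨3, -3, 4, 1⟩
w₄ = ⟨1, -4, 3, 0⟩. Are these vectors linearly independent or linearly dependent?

linearly independent

Row-reduce the matrix whose columns are w₁, w₂, w₃, w₄.
The reduction yields 4 nonzero rows, so the rank is 4.
Since rank = 4 (the number of vectors), the set is linearly independent.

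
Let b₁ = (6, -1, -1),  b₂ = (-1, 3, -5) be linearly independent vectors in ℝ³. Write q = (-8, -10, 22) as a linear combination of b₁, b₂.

q = -2b₁ - 4b₂

Since b₁, b₂ are independent, the coefficients expressing q are uniquely determined by a linear system.
Back-substitution yields (a₁, a₂) = (-2, -4).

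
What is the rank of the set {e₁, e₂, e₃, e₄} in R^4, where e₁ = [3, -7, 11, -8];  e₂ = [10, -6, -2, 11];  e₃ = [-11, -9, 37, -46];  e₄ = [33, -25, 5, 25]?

Form the matrix with e₁, e₂, e₃, e₄ as columns and reduce.
There are 2 pivot columns, so rank = 2.

rank 2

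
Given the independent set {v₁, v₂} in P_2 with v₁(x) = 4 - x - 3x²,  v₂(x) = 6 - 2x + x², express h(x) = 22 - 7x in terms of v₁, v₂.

h = v₁ + 3v₂

Work in coordinates with respect to the standard basis {1, x, x²}.
Set up the augmented matrix [v₁ | v₂ | h] and row-reduce.
Row-reducing the augmented matrix gives the unique coefficients (c₁, c₂) = (1, 3).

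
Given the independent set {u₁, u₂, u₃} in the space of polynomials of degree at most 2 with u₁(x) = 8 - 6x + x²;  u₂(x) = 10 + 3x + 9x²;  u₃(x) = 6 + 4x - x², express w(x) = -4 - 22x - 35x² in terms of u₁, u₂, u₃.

w = 3u₁ - 4u₂ + 2u₃

Take coordinate vectors relative to {1, x, x²}.
Solve the system with u₁, u₂, u₃ as columns and w as the right-hand side.
Row-reducing the augmented matrix gives the unique coefficients (a₁, a₂, a₃) = (3, -4, 2).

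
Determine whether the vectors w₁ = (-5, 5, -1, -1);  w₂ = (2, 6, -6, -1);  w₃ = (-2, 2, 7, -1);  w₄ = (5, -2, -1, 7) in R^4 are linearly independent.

Form the 4×4 matrix with these as columns; its determinant is -1941.
A nonzero determinant means the columns are linearly independent.

linearly independent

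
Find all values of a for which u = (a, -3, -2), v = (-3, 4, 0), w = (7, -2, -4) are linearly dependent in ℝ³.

Place the vectors as rows of a 3×3 matrix; dependence ⇔ determinant zero.
The determinant works out to 80 - 16*a.
Setting this to zero gives a = 5.

a = 5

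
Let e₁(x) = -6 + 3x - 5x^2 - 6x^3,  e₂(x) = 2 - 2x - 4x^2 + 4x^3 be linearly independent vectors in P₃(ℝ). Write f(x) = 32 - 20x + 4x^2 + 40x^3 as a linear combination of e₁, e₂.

f = -4e₁ + 4e₂

Take coordinate vectors relative to {1, x, …, x^3}.
Set up the augmented matrix [e₁ | e₂ | f] and row-reduce.
Row-reducing the augmented matrix gives the unique coefficients (α₁, α₂) = (-4, 4).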